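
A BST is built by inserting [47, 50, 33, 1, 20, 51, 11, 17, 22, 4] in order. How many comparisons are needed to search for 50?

Search path for 50: 47 -> 50
Found: True
Comparisons: 2


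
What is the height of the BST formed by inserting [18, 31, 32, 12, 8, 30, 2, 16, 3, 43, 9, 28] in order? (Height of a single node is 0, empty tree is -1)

Insertion order: [18, 31, 32, 12, 8, 30, 2, 16, 3, 43, 9, 28]
Tree (level-order array): [18, 12, 31, 8, 16, 30, 32, 2, 9, None, None, 28, None, None, 43, None, 3]
Compute height bottom-up (empty subtree = -1):
  height(3) = 1 + max(-1, -1) = 0
  height(2) = 1 + max(-1, 0) = 1
  height(9) = 1 + max(-1, -1) = 0
  height(8) = 1 + max(1, 0) = 2
  height(16) = 1 + max(-1, -1) = 0
  height(12) = 1 + max(2, 0) = 3
  height(28) = 1 + max(-1, -1) = 0
  height(30) = 1 + max(0, -1) = 1
  height(43) = 1 + max(-1, -1) = 0
  height(32) = 1 + max(-1, 0) = 1
  height(31) = 1 + max(1, 1) = 2
  height(18) = 1 + max(3, 2) = 4
Height = 4


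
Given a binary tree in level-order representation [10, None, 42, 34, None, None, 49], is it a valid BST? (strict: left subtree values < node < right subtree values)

Level-order array: [10, None, 42, 34, None, None, 49]
Validate using subtree bounds (lo, hi): at each node, require lo < value < hi,
then recurse left with hi=value and right with lo=value.
Preorder trace (stopping at first violation):
  at node 10 with bounds (-inf, +inf): OK
  at node 42 with bounds (10, +inf): OK
  at node 34 with bounds (10, 42): OK
  at node 49 with bounds (34, 42): VIOLATION
Node 49 violates its bound: not (34 < 49 < 42).
Result: Not a valid BST


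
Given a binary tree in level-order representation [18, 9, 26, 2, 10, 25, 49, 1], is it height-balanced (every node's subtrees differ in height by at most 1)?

Tree (level-order array): [18, 9, 26, 2, 10, 25, 49, 1]
Definition: a tree is height-balanced if, at every node, |h(left) - h(right)| <= 1 (empty subtree has height -1).
Bottom-up per-node check:
  node 1: h_left=-1, h_right=-1, diff=0 [OK], height=0
  node 2: h_left=0, h_right=-1, diff=1 [OK], height=1
  node 10: h_left=-1, h_right=-1, diff=0 [OK], height=0
  node 9: h_left=1, h_right=0, diff=1 [OK], height=2
  node 25: h_left=-1, h_right=-1, diff=0 [OK], height=0
  node 49: h_left=-1, h_right=-1, diff=0 [OK], height=0
  node 26: h_left=0, h_right=0, diff=0 [OK], height=1
  node 18: h_left=2, h_right=1, diff=1 [OK], height=3
All nodes satisfy the balance condition.
Result: Balanced


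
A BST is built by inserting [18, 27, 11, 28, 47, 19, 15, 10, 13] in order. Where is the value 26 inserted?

Starting tree (level order): [18, 11, 27, 10, 15, 19, 28, None, None, 13, None, None, None, None, 47]
Insertion path: 18 -> 27 -> 19
Result: insert 26 as right child of 19
Final tree (level order): [18, 11, 27, 10, 15, 19, 28, None, None, 13, None, None, 26, None, 47]


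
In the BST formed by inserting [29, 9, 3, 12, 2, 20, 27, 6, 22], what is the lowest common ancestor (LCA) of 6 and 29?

Tree insertion order: [29, 9, 3, 12, 2, 20, 27, 6, 22]
Tree (level-order array): [29, 9, None, 3, 12, 2, 6, None, 20, None, None, None, None, None, 27, 22]
In a BST, the LCA of p=6, q=29 is the first node v on the
root-to-leaf path with p <= v <= q (go left if both < v, right if both > v).
Walk from root:
  at 29: 6 <= 29 <= 29, this is the LCA
LCA = 29


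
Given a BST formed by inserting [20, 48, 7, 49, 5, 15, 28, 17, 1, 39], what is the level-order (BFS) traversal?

Tree insertion order: [20, 48, 7, 49, 5, 15, 28, 17, 1, 39]
Tree (level-order array): [20, 7, 48, 5, 15, 28, 49, 1, None, None, 17, None, 39]
BFS from the root, enqueuing left then right child of each popped node:
  queue [20] -> pop 20, enqueue [7, 48], visited so far: [20]
  queue [7, 48] -> pop 7, enqueue [5, 15], visited so far: [20, 7]
  queue [48, 5, 15] -> pop 48, enqueue [28, 49], visited so far: [20, 7, 48]
  queue [5, 15, 28, 49] -> pop 5, enqueue [1], visited so far: [20, 7, 48, 5]
  queue [15, 28, 49, 1] -> pop 15, enqueue [17], visited so far: [20, 7, 48, 5, 15]
  queue [28, 49, 1, 17] -> pop 28, enqueue [39], visited so far: [20, 7, 48, 5, 15, 28]
  queue [49, 1, 17, 39] -> pop 49, enqueue [none], visited so far: [20, 7, 48, 5, 15, 28, 49]
  queue [1, 17, 39] -> pop 1, enqueue [none], visited so far: [20, 7, 48, 5, 15, 28, 49, 1]
  queue [17, 39] -> pop 17, enqueue [none], visited so far: [20, 7, 48, 5, 15, 28, 49, 1, 17]
  queue [39] -> pop 39, enqueue [none], visited so far: [20, 7, 48, 5, 15, 28, 49, 1, 17, 39]
Result: [20, 7, 48, 5, 15, 28, 49, 1, 17, 39]


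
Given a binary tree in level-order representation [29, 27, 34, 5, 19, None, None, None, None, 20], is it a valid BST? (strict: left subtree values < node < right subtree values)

Level-order array: [29, 27, 34, 5, 19, None, None, None, None, 20]
Validate using subtree bounds (lo, hi): at each node, require lo < value < hi,
then recurse left with hi=value and right with lo=value.
Preorder trace (stopping at first violation):
  at node 29 with bounds (-inf, +inf): OK
  at node 27 with bounds (-inf, 29): OK
  at node 5 with bounds (-inf, 27): OK
  at node 19 with bounds (27, 29): VIOLATION
Node 19 violates its bound: not (27 < 19 < 29).
Result: Not a valid BST


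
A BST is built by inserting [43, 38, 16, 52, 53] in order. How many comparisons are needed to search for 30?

Search path for 30: 43 -> 38 -> 16
Found: False
Comparisons: 3


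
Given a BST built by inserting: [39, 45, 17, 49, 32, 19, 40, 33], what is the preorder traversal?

Tree insertion order: [39, 45, 17, 49, 32, 19, 40, 33]
Tree (level-order array): [39, 17, 45, None, 32, 40, 49, 19, 33]
Preorder traversal: [39, 17, 32, 19, 33, 45, 40, 49]


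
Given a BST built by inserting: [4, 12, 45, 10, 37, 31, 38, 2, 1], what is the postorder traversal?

Tree insertion order: [4, 12, 45, 10, 37, 31, 38, 2, 1]
Tree (level-order array): [4, 2, 12, 1, None, 10, 45, None, None, None, None, 37, None, 31, 38]
Postorder traversal: [1, 2, 10, 31, 38, 37, 45, 12, 4]


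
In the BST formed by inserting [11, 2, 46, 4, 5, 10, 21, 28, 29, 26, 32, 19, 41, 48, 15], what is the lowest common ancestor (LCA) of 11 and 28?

Tree insertion order: [11, 2, 46, 4, 5, 10, 21, 28, 29, 26, 32, 19, 41, 48, 15]
Tree (level-order array): [11, 2, 46, None, 4, 21, 48, None, 5, 19, 28, None, None, None, 10, 15, None, 26, 29, None, None, None, None, None, None, None, 32, None, 41]
In a BST, the LCA of p=11, q=28 is the first node v on the
root-to-leaf path with p <= v <= q (go left if both < v, right if both > v).
Walk from root:
  at 11: 11 <= 11 <= 28, this is the LCA
LCA = 11


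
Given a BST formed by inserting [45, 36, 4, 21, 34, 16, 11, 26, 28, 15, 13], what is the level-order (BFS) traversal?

Tree insertion order: [45, 36, 4, 21, 34, 16, 11, 26, 28, 15, 13]
Tree (level-order array): [45, 36, None, 4, None, None, 21, 16, 34, 11, None, 26, None, None, 15, None, 28, 13]
BFS from the root, enqueuing left then right child of each popped node:
  queue [45] -> pop 45, enqueue [36], visited so far: [45]
  queue [36] -> pop 36, enqueue [4], visited so far: [45, 36]
  queue [4] -> pop 4, enqueue [21], visited so far: [45, 36, 4]
  queue [21] -> pop 21, enqueue [16, 34], visited so far: [45, 36, 4, 21]
  queue [16, 34] -> pop 16, enqueue [11], visited so far: [45, 36, 4, 21, 16]
  queue [34, 11] -> pop 34, enqueue [26], visited so far: [45, 36, 4, 21, 16, 34]
  queue [11, 26] -> pop 11, enqueue [15], visited so far: [45, 36, 4, 21, 16, 34, 11]
  queue [26, 15] -> pop 26, enqueue [28], visited so far: [45, 36, 4, 21, 16, 34, 11, 26]
  queue [15, 28] -> pop 15, enqueue [13], visited so far: [45, 36, 4, 21, 16, 34, 11, 26, 15]
  queue [28, 13] -> pop 28, enqueue [none], visited so far: [45, 36, 4, 21, 16, 34, 11, 26, 15, 28]
  queue [13] -> pop 13, enqueue [none], visited so far: [45, 36, 4, 21, 16, 34, 11, 26, 15, 28, 13]
Result: [45, 36, 4, 21, 16, 34, 11, 26, 15, 28, 13]


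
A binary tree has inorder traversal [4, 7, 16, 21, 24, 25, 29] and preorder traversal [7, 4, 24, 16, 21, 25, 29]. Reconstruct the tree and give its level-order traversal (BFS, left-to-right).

Inorder:  [4, 7, 16, 21, 24, 25, 29]
Preorder: [7, 4, 24, 16, 21, 25, 29]
Algorithm: preorder visits root first, so consume preorder in order;
for each root, split the current inorder slice at that value into
left-subtree inorder and right-subtree inorder, then recurse.
Recursive splits:
  root=7; inorder splits into left=[4], right=[16, 21, 24, 25, 29]
  root=4; inorder splits into left=[], right=[]
  root=24; inorder splits into left=[16, 21], right=[25, 29]
  root=16; inorder splits into left=[], right=[21]
  root=21; inorder splits into left=[], right=[]
  root=25; inorder splits into left=[], right=[29]
  root=29; inorder splits into left=[], right=[]
Reconstructed level-order: [7, 4, 24, 16, 25, 21, 29]


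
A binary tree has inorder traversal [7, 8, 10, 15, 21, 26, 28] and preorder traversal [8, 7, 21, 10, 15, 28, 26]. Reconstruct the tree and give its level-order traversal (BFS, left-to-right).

Inorder:  [7, 8, 10, 15, 21, 26, 28]
Preorder: [8, 7, 21, 10, 15, 28, 26]
Algorithm: preorder visits root first, so consume preorder in order;
for each root, split the current inorder slice at that value into
left-subtree inorder and right-subtree inorder, then recurse.
Recursive splits:
  root=8; inorder splits into left=[7], right=[10, 15, 21, 26, 28]
  root=7; inorder splits into left=[], right=[]
  root=21; inorder splits into left=[10, 15], right=[26, 28]
  root=10; inorder splits into left=[], right=[15]
  root=15; inorder splits into left=[], right=[]
  root=28; inorder splits into left=[26], right=[]
  root=26; inorder splits into left=[], right=[]
Reconstructed level-order: [8, 7, 21, 10, 28, 15, 26]


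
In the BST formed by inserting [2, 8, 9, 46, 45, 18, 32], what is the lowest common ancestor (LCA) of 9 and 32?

Tree insertion order: [2, 8, 9, 46, 45, 18, 32]
Tree (level-order array): [2, None, 8, None, 9, None, 46, 45, None, 18, None, None, 32]
In a BST, the LCA of p=9, q=32 is the first node v on the
root-to-leaf path with p <= v <= q (go left if both < v, right if both > v).
Walk from root:
  at 2: both 9 and 32 > 2, go right
  at 8: both 9 and 32 > 8, go right
  at 9: 9 <= 9 <= 32, this is the LCA
LCA = 9


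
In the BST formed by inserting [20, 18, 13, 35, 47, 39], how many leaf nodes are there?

Tree built from: [20, 18, 13, 35, 47, 39]
Tree (level-order array): [20, 18, 35, 13, None, None, 47, None, None, 39]
Rule: A leaf has 0 children.
Per-node child counts:
  node 20: 2 child(ren)
  node 18: 1 child(ren)
  node 13: 0 child(ren)
  node 35: 1 child(ren)
  node 47: 1 child(ren)
  node 39: 0 child(ren)
Matching nodes: [13, 39]
Count of leaf nodes: 2


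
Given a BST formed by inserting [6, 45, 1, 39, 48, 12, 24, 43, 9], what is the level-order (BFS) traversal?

Tree insertion order: [6, 45, 1, 39, 48, 12, 24, 43, 9]
Tree (level-order array): [6, 1, 45, None, None, 39, 48, 12, 43, None, None, 9, 24]
BFS from the root, enqueuing left then right child of each popped node:
  queue [6] -> pop 6, enqueue [1, 45], visited so far: [6]
  queue [1, 45] -> pop 1, enqueue [none], visited so far: [6, 1]
  queue [45] -> pop 45, enqueue [39, 48], visited so far: [6, 1, 45]
  queue [39, 48] -> pop 39, enqueue [12, 43], visited so far: [6, 1, 45, 39]
  queue [48, 12, 43] -> pop 48, enqueue [none], visited so far: [6, 1, 45, 39, 48]
  queue [12, 43] -> pop 12, enqueue [9, 24], visited so far: [6, 1, 45, 39, 48, 12]
  queue [43, 9, 24] -> pop 43, enqueue [none], visited so far: [6, 1, 45, 39, 48, 12, 43]
  queue [9, 24] -> pop 9, enqueue [none], visited so far: [6, 1, 45, 39, 48, 12, 43, 9]
  queue [24] -> pop 24, enqueue [none], visited so far: [6, 1, 45, 39, 48, 12, 43, 9, 24]
Result: [6, 1, 45, 39, 48, 12, 43, 9, 24]


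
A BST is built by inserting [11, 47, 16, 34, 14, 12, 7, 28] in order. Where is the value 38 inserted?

Starting tree (level order): [11, 7, 47, None, None, 16, None, 14, 34, 12, None, 28]
Insertion path: 11 -> 47 -> 16 -> 34
Result: insert 38 as right child of 34
Final tree (level order): [11, 7, 47, None, None, 16, None, 14, 34, 12, None, 28, 38]


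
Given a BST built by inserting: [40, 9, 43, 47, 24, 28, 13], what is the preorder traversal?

Tree insertion order: [40, 9, 43, 47, 24, 28, 13]
Tree (level-order array): [40, 9, 43, None, 24, None, 47, 13, 28]
Preorder traversal: [40, 9, 24, 13, 28, 43, 47]


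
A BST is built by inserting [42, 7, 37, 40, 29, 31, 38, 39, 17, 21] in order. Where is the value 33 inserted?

Starting tree (level order): [42, 7, None, None, 37, 29, 40, 17, 31, 38, None, None, 21, None, None, None, 39]
Insertion path: 42 -> 7 -> 37 -> 29 -> 31
Result: insert 33 as right child of 31
Final tree (level order): [42, 7, None, None, 37, 29, 40, 17, 31, 38, None, None, 21, None, 33, None, 39]


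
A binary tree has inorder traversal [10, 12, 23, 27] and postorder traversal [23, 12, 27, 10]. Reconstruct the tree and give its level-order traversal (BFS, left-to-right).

Inorder:   [10, 12, 23, 27]
Postorder: [23, 12, 27, 10]
Algorithm: postorder visits root last, so walk postorder right-to-left;
each value is the root of the current inorder slice — split it at that
value, recurse on the right subtree first, then the left.
Recursive splits:
  root=10; inorder splits into left=[], right=[12, 23, 27]
  root=27; inorder splits into left=[12, 23], right=[]
  root=12; inorder splits into left=[], right=[23]
  root=23; inorder splits into left=[], right=[]
Reconstructed level-order: [10, 27, 12, 23]


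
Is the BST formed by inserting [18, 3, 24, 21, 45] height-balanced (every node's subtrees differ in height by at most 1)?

Tree (level-order array): [18, 3, 24, None, None, 21, 45]
Definition: a tree is height-balanced if, at every node, |h(left) - h(right)| <= 1 (empty subtree has height -1).
Bottom-up per-node check:
  node 3: h_left=-1, h_right=-1, diff=0 [OK], height=0
  node 21: h_left=-1, h_right=-1, diff=0 [OK], height=0
  node 45: h_left=-1, h_right=-1, diff=0 [OK], height=0
  node 24: h_left=0, h_right=0, diff=0 [OK], height=1
  node 18: h_left=0, h_right=1, diff=1 [OK], height=2
All nodes satisfy the balance condition.
Result: Balanced


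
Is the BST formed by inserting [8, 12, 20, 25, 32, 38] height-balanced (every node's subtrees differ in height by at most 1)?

Tree (level-order array): [8, None, 12, None, 20, None, 25, None, 32, None, 38]
Definition: a tree is height-balanced if, at every node, |h(left) - h(right)| <= 1 (empty subtree has height -1).
Bottom-up per-node check:
  node 38: h_left=-1, h_right=-1, diff=0 [OK], height=0
  node 32: h_left=-1, h_right=0, diff=1 [OK], height=1
  node 25: h_left=-1, h_right=1, diff=2 [FAIL (|-1-1|=2 > 1)], height=2
  node 20: h_left=-1, h_right=2, diff=3 [FAIL (|-1-2|=3 > 1)], height=3
  node 12: h_left=-1, h_right=3, diff=4 [FAIL (|-1-3|=4 > 1)], height=4
  node 8: h_left=-1, h_right=4, diff=5 [FAIL (|-1-4|=5 > 1)], height=5
Node 25 violates the condition: |-1 - 1| = 2 > 1.
Result: Not balanced


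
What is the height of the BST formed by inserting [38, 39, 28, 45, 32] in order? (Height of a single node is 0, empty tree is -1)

Insertion order: [38, 39, 28, 45, 32]
Tree (level-order array): [38, 28, 39, None, 32, None, 45]
Compute height bottom-up (empty subtree = -1):
  height(32) = 1 + max(-1, -1) = 0
  height(28) = 1 + max(-1, 0) = 1
  height(45) = 1 + max(-1, -1) = 0
  height(39) = 1 + max(-1, 0) = 1
  height(38) = 1 + max(1, 1) = 2
Height = 2


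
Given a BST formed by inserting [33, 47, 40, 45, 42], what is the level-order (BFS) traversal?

Tree insertion order: [33, 47, 40, 45, 42]
Tree (level-order array): [33, None, 47, 40, None, None, 45, 42]
BFS from the root, enqueuing left then right child of each popped node:
  queue [33] -> pop 33, enqueue [47], visited so far: [33]
  queue [47] -> pop 47, enqueue [40], visited so far: [33, 47]
  queue [40] -> pop 40, enqueue [45], visited so far: [33, 47, 40]
  queue [45] -> pop 45, enqueue [42], visited so far: [33, 47, 40, 45]
  queue [42] -> pop 42, enqueue [none], visited so far: [33, 47, 40, 45, 42]
Result: [33, 47, 40, 45, 42]


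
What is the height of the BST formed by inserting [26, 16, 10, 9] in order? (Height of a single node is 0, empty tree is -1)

Insertion order: [26, 16, 10, 9]
Tree (level-order array): [26, 16, None, 10, None, 9]
Compute height bottom-up (empty subtree = -1):
  height(9) = 1 + max(-1, -1) = 0
  height(10) = 1 + max(0, -1) = 1
  height(16) = 1 + max(1, -1) = 2
  height(26) = 1 + max(2, -1) = 3
Height = 3


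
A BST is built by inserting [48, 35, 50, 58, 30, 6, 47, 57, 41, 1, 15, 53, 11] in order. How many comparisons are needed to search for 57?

Search path for 57: 48 -> 50 -> 58 -> 57
Found: True
Comparisons: 4


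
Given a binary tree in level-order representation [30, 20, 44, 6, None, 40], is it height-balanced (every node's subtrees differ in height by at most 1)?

Tree (level-order array): [30, 20, 44, 6, None, 40]
Definition: a tree is height-balanced if, at every node, |h(left) - h(right)| <= 1 (empty subtree has height -1).
Bottom-up per-node check:
  node 6: h_left=-1, h_right=-1, diff=0 [OK], height=0
  node 20: h_left=0, h_right=-1, diff=1 [OK], height=1
  node 40: h_left=-1, h_right=-1, diff=0 [OK], height=0
  node 44: h_left=0, h_right=-1, diff=1 [OK], height=1
  node 30: h_left=1, h_right=1, diff=0 [OK], height=2
All nodes satisfy the balance condition.
Result: Balanced


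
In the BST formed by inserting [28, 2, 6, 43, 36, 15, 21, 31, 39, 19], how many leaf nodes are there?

Tree built from: [28, 2, 6, 43, 36, 15, 21, 31, 39, 19]
Tree (level-order array): [28, 2, 43, None, 6, 36, None, None, 15, 31, 39, None, 21, None, None, None, None, 19]
Rule: A leaf has 0 children.
Per-node child counts:
  node 28: 2 child(ren)
  node 2: 1 child(ren)
  node 6: 1 child(ren)
  node 15: 1 child(ren)
  node 21: 1 child(ren)
  node 19: 0 child(ren)
  node 43: 1 child(ren)
  node 36: 2 child(ren)
  node 31: 0 child(ren)
  node 39: 0 child(ren)
Matching nodes: [19, 31, 39]
Count of leaf nodes: 3


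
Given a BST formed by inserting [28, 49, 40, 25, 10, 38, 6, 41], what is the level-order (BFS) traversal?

Tree insertion order: [28, 49, 40, 25, 10, 38, 6, 41]
Tree (level-order array): [28, 25, 49, 10, None, 40, None, 6, None, 38, 41]
BFS from the root, enqueuing left then right child of each popped node:
  queue [28] -> pop 28, enqueue [25, 49], visited so far: [28]
  queue [25, 49] -> pop 25, enqueue [10], visited so far: [28, 25]
  queue [49, 10] -> pop 49, enqueue [40], visited so far: [28, 25, 49]
  queue [10, 40] -> pop 10, enqueue [6], visited so far: [28, 25, 49, 10]
  queue [40, 6] -> pop 40, enqueue [38, 41], visited so far: [28, 25, 49, 10, 40]
  queue [6, 38, 41] -> pop 6, enqueue [none], visited so far: [28, 25, 49, 10, 40, 6]
  queue [38, 41] -> pop 38, enqueue [none], visited so far: [28, 25, 49, 10, 40, 6, 38]
  queue [41] -> pop 41, enqueue [none], visited so far: [28, 25, 49, 10, 40, 6, 38, 41]
Result: [28, 25, 49, 10, 40, 6, 38, 41]


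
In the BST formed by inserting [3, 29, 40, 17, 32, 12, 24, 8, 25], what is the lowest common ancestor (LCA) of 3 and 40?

Tree insertion order: [3, 29, 40, 17, 32, 12, 24, 8, 25]
Tree (level-order array): [3, None, 29, 17, 40, 12, 24, 32, None, 8, None, None, 25]
In a BST, the LCA of p=3, q=40 is the first node v on the
root-to-leaf path with p <= v <= q (go left if both < v, right if both > v).
Walk from root:
  at 3: 3 <= 3 <= 40, this is the LCA
LCA = 3


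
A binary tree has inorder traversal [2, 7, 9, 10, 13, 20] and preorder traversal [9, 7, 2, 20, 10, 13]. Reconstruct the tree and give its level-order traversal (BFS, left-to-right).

Inorder:  [2, 7, 9, 10, 13, 20]
Preorder: [9, 7, 2, 20, 10, 13]
Algorithm: preorder visits root first, so consume preorder in order;
for each root, split the current inorder slice at that value into
left-subtree inorder and right-subtree inorder, then recurse.
Recursive splits:
  root=9; inorder splits into left=[2, 7], right=[10, 13, 20]
  root=7; inorder splits into left=[2], right=[]
  root=2; inorder splits into left=[], right=[]
  root=20; inorder splits into left=[10, 13], right=[]
  root=10; inorder splits into left=[], right=[13]
  root=13; inorder splits into left=[], right=[]
Reconstructed level-order: [9, 7, 20, 2, 10, 13]


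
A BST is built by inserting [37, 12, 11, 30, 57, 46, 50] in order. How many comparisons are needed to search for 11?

Search path for 11: 37 -> 12 -> 11
Found: True
Comparisons: 3


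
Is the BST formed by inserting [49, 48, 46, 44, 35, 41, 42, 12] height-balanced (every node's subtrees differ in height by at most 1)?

Tree (level-order array): [49, 48, None, 46, None, 44, None, 35, None, 12, 41, None, None, None, 42]
Definition: a tree is height-balanced if, at every node, |h(left) - h(right)| <= 1 (empty subtree has height -1).
Bottom-up per-node check:
  node 12: h_left=-1, h_right=-1, diff=0 [OK], height=0
  node 42: h_left=-1, h_right=-1, diff=0 [OK], height=0
  node 41: h_left=-1, h_right=0, diff=1 [OK], height=1
  node 35: h_left=0, h_right=1, diff=1 [OK], height=2
  node 44: h_left=2, h_right=-1, diff=3 [FAIL (|2--1|=3 > 1)], height=3
  node 46: h_left=3, h_right=-1, diff=4 [FAIL (|3--1|=4 > 1)], height=4
  node 48: h_left=4, h_right=-1, diff=5 [FAIL (|4--1|=5 > 1)], height=5
  node 49: h_left=5, h_right=-1, diff=6 [FAIL (|5--1|=6 > 1)], height=6
Node 44 violates the condition: |2 - -1| = 3 > 1.
Result: Not balanced


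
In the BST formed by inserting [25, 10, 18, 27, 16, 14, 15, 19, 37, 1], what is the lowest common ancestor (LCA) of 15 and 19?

Tree insertion order: [25, 10, 18, 27, 16, 14, 15, 19, 37, 1]
Tree (level-order array): [25, 10, 27, 1, 18, None, 37, None, None, 16, 19, None, None, 14, None, None, None, None, 15]
In a BST, the LCA of p=15, q=19 is the first node v on the
root-to-leaf path with p <= v <= q (go left if both < v, right if both > v).
Walk from root:
  at 25: both 15 and 19 < 25, go left
  at 10: both 15 and 19 > 10, go right
  at 18: 15 <= 18 <= 19, this is the LCA
LCA = 18


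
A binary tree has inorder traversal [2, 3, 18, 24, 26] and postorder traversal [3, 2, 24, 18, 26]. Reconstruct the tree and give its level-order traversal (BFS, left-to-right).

Inorder:   [2, 3, 18, 24, 26]
Postorder: [3, 2, 24, 18, 26]
Algorithm: postorder visits root last, so walk postorder right-to-left;
each value is the root of the current inorder slice — split it at that
value, recurse on the right subtree first, then the left.
Recursive splits:
  root=26; inorder splits into left=[2, 3, 18, 24], right=[]
  root=18; inorder splits into left=[2, 3], right=[24]
  root=24; inorder splits into left=[], right=[]
  root=2; inorder splits into left=[], right=[3]
  root=3; inorder splits into left=[], right=[]
Reconstructed level-order: [26, 18, 2, 24, 3]


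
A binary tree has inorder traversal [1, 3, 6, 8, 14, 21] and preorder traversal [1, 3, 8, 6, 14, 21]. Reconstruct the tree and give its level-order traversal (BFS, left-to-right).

Inorder:  [1, 3, 6, 8, 14, 21]
Preorder: [1, 3, 8, 6, 14, 21]
Algorithm: preorder visits root first, so consume preorder in order;
for each root, split the current inorder slice at that value into
left-subtree inorder and right-subtree inorder, then recurse.
Recursive splits:
  root=1; inorder splits into left=[], right=[3, 6, 8, 14, 21]
  root=3; inorder splits into left=[], right=[6, 8, 14, 21]
  root=8; inorder splits into left=[6], right=[14, 21]
  root=6; inorder splits into left=[], right=[]
  root=14; inorder splits into left=[], right=[21]
  root=21; inorder splits into left=[], right=[]
Reconstructed level-order: [1, 3, 8, 6, 14, 21]


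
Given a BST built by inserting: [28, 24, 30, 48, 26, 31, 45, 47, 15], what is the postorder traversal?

Tree insertion order: [28, 24, 30, 48, 26, 31, 45, 47, 15]
Tree (level-order array): [28, 24, 30, 15, 26, None, 48, None, None, None, None, 31, None, None, 45, None, 47]
Postorder traversal: [15, 26, 24, 47, 45, 31, 48, 30, 28]


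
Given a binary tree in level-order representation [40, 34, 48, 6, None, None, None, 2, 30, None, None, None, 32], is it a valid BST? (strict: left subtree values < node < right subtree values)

Level-order array: [40, 34, 48, 6, None, None, None, 2, 30, None, None, None, 32]
Validate using subtree bounds (lo, hi): at each node, require lo < value < hi,
then recurse left with hi=value and right with lo=value.
Preorder trace (stopping at first violation):
  at node 40 with bounds (-inf, +inf): OK
  at node 34 with bounds (-inf, 40): OK
  at node 6 with bounds (-inf, 34): OK
  at node 2 with bounds (-inf, 6): OK
  at node 30 with bounds (6, 34): OK
  at node 32 with bounds (30, 34): OK
  at node 48 with bounds (40, +inf): OK
No violation found at any node.
Result: Valid BST


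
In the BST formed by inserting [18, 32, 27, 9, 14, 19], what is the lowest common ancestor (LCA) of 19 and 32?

Tree insertion order: [18, 32, 27, 9, 14, 19]
Tree (level-order array): [18, 9, 32, None, 14, 27, None, None, None, 19]
In a BST, the LCA of p=19, q=32 is the first node v on the
root-to-leaf path with p <= v <= q (go left if both < v, right if both > v).
Walk from root:
  at 18: both 19 and 32 > 18, go right
  at 32: 19 <= 32 <= 32, this is the LCA
LCA = 32


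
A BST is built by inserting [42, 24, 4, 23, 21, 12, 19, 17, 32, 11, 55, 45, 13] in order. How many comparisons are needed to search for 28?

Search path for 28: 42 -> 24 -> 32
Found: False
Comparisons: 3


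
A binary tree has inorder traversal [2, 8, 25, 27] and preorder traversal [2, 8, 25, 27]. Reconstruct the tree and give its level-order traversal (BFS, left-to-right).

Inorder:  [2, 8, 25, 27]
Preorder: [2, 8, 25, 27]
Algorithm: preorder visits root first, so consume preorder in order;
for each root, split the current inorder slice at that value into
left-subtree inorder and right-subtree inorder, then recurse.
Recursive splits:
  root=2; inorder splits into left=[], right=[8, 25, 27]
  root=8; inorder splits into left=[], right=[25, 27]
  root=25; inorder splits into left=[], right=[27]
  root=27; inorder splits into left=[], right=[]
Reconstructed level-order: [2, 8, 25, 27]


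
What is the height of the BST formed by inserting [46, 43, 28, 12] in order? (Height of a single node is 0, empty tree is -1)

Insertion order: [46, 43, 28, 12]
Tree (level-order array): [46, 43, None, 28, None, 12]
Compute height bottom-up (empty subtree = -1):
  height(12) = 1 + max(-1, -1) = 0
  height(28) = 1 + max(0, -1) = 1
  height(43) = 1 + max(1, -1) = 2
  height(46) = 1 + max(2, -1) = 3
Height = 3


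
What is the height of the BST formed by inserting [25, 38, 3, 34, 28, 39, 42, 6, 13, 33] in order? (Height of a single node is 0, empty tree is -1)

Insertion order: [25, 38, 3, 34, 28, 39, 42, 6, 13, 33]
Tree (level-order array): [25, 3, 38, None, 6, 34, 39, None, 13, 28, None, None, 42, None, None, None, 33]
Compute height bottom-up (empty subtree = -1):
  height(13) = 1 + max(-1, -1) = 0
  height(6) = 1 + max(-1, 0) = 1
  height(3) = 1 + max(-1, 1) = 2
  height(33) = 1 + max(-1, -1) = 0
  height(28) = 1 + max(-1, 0) = 1
  height(34) = 1 + max(1, -1) = 2
  height(42) = 1 + max(-1, -1) = 0
  height(39) = 1 + max(-1, 0) = 1
  height(38) = 1 + max(2, 1) = 3
  height(25) = 1 + max(2, 3) = 4
Height = 4


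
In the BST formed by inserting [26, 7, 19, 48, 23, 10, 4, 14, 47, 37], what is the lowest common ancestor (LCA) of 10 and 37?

Tree insertion order: [26, 7, 19, 48, 23, 10, 4, 14, 47, 37]
Tree (level-order array): [26, 7, 48, 4, 19, 47, None, None, None, 10, 23, 37, None, None, 14]
In a BST, the LCA of p=10, q=37 is the first node v on the
root-to-leaf path with p <= v <= q (go left if both < v, right if both > v).
Walk from root:
  at 26: 10 <= 26 <= 37, this is the LCA
LCA = 26


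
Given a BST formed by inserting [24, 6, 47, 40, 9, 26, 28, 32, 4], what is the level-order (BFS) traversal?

Tree insertion order: [24, 6, 47, 40, 9, 26, 28, 32, 4]
Tree (level-order array): [24, 6, 47, 4, 9, 40, None, None, None, None, None, 26, None, None, 28, None, 32]
BFS from the root, enqueuing left then right child of each popped node:
  queue [24] -> pop 24, enqueue [6, 47], visited so far: [24]
  queue [6, 47] -> pop 6, enqueue [4, 9], visited so far: [24, 6]
  queue [47, 4, 9] -> pop 47, enqueue [40], visited so far: [24, 6, 47]
  queue [4, 9, 40] -> pop 4, enqueue [none], visited so far: [24, 6, 47, 4]
  queue [9, 40] -> pop 9, enqueue [none], visited so far: [24, 6, 47, 4, 9]
  queue [40] -> pop 40, enqueue [26], visited so far: [24, 6, 47, 4, 9, 40]
  queue [26] -> pop 26, enqueue [28], visited so far: [24, 6, 47, 4, 9, 40, 26]
  queue [28] -> pop 28, enqueue [32], visited so far: [24, 6, 47, 4, 9, 40, 26, 28]
  queue [32] -> pop 32, enqueue [none], visited so far: [24, 6, 47, 4, 9, 40, 26, 28, 32]
Result: [24, 6, 47, 4, 9, 40, 26, 28, 32]


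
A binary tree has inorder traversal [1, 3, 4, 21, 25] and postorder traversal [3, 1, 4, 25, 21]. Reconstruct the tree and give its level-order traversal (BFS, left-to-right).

Inorder:   [1, 3, 4, 21, 25]
Postorder: [3, 1, 4, 25, 21]
Algorithm: postorder visits root last, so walk postorder right-to-left;
each value is the root of the current inorder slice — split it at that
value, recurse on the right subtree first, then the left.
Recursive splits:
  root=21; inorder splits into left=[1, 3, 4], right=[25]
  root=25; inorder splits into left=[], right=[]
  root=4; inorder splits into left=[1, 3], right=[]
  root=1; inorder splits into left=[], right=[3]
  root=3; inorder splits into left=[], right=[]
Reconstructed level-order: [21, 4, 25, 1, 3]


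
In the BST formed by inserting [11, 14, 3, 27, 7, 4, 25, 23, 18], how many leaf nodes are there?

Tree built from: [11, 14, 3, 27, 7, 4, 25, 23, 18]
Tree (level-order array): [11, 3, 14, None, 7, None, 27, 4, None, 25, None, None, None, 23, None, 18]
Rule: A leaf has 0 children.
Per-node child counts:
  node 11: 2 child(ren)
  node 3: 1 child(ren)
  node 7: 1 child(ren)
  node 4: 0 child(ren)
  node 14: 1 child(ren)
  node 27: 1 child(ren)
  node 25: 1 child(ren)
  node 23: 1 child(ren)
  node 18: 0 child(ren)
Matching nodes: [4, 18]
Count of leaf nodes: 2


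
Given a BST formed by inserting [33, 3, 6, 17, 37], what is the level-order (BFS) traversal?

Tree insertion order: [33, 3, 6, 17, 37]
Tree (level-order array): [33, 3, 37, None, 6, None, None, None, 17]
BFS from the root, enqueuing left then right child of each popped node:
  queue [33] -> pop 33, enqueue [3, 37], visited so far: [33]
  queue [3, 37] -> pop 3, enqueue [6], visited so far: [33, 3]
  queue [37, 6] -> pop 37, enqueue [none], visited so far: [33, 3, 37]
  queue [6] -> pop 6, enqueue [17], visited so far: [33, 3, 37, 6]
  queue [17] -> pop 17, enqueue [none], visited so far: [33, 3, 37, 6, 17]
Result: [33, 3, 37, 6, 17]


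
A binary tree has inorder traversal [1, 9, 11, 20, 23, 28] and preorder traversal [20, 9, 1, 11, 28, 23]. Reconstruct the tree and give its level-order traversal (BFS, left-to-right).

Inorder:  [1, 9, 11, 20, 23, 28]
Preorder: [20, 9, 1, 11, 28, 23]
Algorithm: preorder visits root first, so consume preorder in order;
for each root, split the current inorder slice at that value into
left-subtree inorder and right-subtree inorder, then recurse.
Recursive splits:
  root=20; inorder splits into left=[1, 9, 11], right=[23, 28]
  root=9; inorder splits into left=[1], right=[11]
  root=1; inorder splits into left=[], right=[]
  root=11; inorder splits into left=[], right=[]
  root=28; inorder splits into left=[23], right=[]
  root=23; inorder splits into left=[], right=[]
Reconstructed level-order: [20, 9, 28, 1, 11, 23]


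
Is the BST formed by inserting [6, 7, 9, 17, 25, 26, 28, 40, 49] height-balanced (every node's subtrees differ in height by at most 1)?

Tree (level-order array): [6, None, 7, None, 9, None, 17, None, 25, None, 26, None, 28, None, 40, None, 49]
Definition: a tree is height-balanced if, at every node, |h(left) - h(right)| <= 1 (empty subtree has height -1).
Bottom-up per-node check:
  node 49: h_left=-1, h_right=-1, diff=0 [OK], height=0
  node 40: h_left=-1, h_right=0, diff=1 [OK], height=1
  node 28: h_left=-1, h_right=1, diff=2 [FAIL (|-1-1|=2 > 1)], height=2
  node 26: h_left=-1, h_right=2, diff=3 [FAIL (|-1-2|=3 > 1)], height=3
  node 25: h_left=-1, h_right=3, diff=4 [FAIL (|-1-3|=4 > 1)], height=4
  node 17: h_left=-1, h_right=4, diff=5 [FAIL (|-1-4|=5 > 1)], height=5
  node 9: h_left=-1, h_right=5, diff=6 [FAIL (|-1-5|=6 > 1)], height=6
  node 7: h_left=-1, h_right=6, diff=7 [FAIL (|-1-6|=7 > 1)], height=7
  node 6: h_left=-1, h_right=7, diff=8 [FAIL (|-1-7|=8 > 1)], height=8
Node 28 violates the condition: |-1 - 1| = 2 > 1.
Result: Not balanced


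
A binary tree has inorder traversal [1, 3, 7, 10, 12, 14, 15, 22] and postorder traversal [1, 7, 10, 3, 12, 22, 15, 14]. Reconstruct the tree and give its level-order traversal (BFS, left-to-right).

Inorder:   [1, 3, 7, 10, 12, 14, 15, 22]
Postorder: [1, 7, 10, 3, 12, 22, 15, 14]
Algorithm: postorder visits root last, so walk postorder right-to-left;
each value is the root of the current inorder slice — split it at that
value, recurse on the right subtree first, then the left.
Recursive splits:
  root=14; inorder splits into left=[1, 3, 7, 10, 12], right=[15, 22]
  root=15; inorder splits into left=[], right=[22]
  root=22; inorder splits into left=[], right=[]
  root=12; inorder splits into left=[1, 3, 7, 10], right=[]
  root=3; inorder splits into left=[1], right=[7, 10]
  root=10; inorder splits into left=[7], right=[]
  root=7; inorder splits into left=[], right=[]
  root=1; inorder splits into left=[], right=[]
Reconstructed level-order: [14, 12, 15, 3, 22, 1, 10, 7]


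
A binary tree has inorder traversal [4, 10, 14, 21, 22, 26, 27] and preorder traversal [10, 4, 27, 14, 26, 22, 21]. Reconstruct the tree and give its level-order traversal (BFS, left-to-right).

Inorder:  [4, 10, 14, 21, 22, 26, 27]
Preorder: [10, 4, 27, 14, 26, 22, 21]
Algorithm: preorder visits root first, so consume preorder in order;
for each root, split the current inorder slice at that value into
left-subtree inorder and right-subtree inorder, then recurse.
Recursive splits:
  root=10; inorder splits into left=[4], right=[14, 21, 22, 26, 27]
  root=4; inorder splits into left=[], right=[]
  root=27; inorder splits into left=[14, 21, 22, 26], right=[]
  root=14; inorder splits into left=[], right=[21, 22, 26]
  root=26; inorder splits into left=[21, 22], right=[]
  root=22; inorder splits into left=[21], right=[]
  root=21; inorder splits into left=[], right=[]
Reconstructed level-order: [10, 4, 27, 14, 26, 22, 21]


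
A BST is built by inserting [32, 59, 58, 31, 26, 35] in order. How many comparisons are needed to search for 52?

Search path for 52: 32 -> 59 -> 58 -> 35
Found: False
Comparisons: 4


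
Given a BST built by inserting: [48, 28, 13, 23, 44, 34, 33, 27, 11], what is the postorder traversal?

Tree insertion order: [48, 28, 13, 23, 44, 34, 33, 27, 11]
Tree (level-order array): [48, 28, None, 13, 44, 11, 23, 34, None, None, None, None, 27, 33]
Postorder traversal: [11, 27, 23, 13, 33, 34, 44, 28, 48]


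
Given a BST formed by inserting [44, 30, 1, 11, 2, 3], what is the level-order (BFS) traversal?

Tree insertion order: [44, 30, 1, 11, 2, 3]
Tree (level-order array): [44, 30, None, 1, None, None, 11, 2, None, None, 3]
BFS from the root, enqueuing left then right child of each popped node:
  queue [44] -> pop 44, enqueue [30], visited so far: [44]
  queue [30] -> pop 30, enqueue [1], visited so far: [44, 30]
  queue [1] -> pop 1, enqueue [11], visited so far: [44, 30, 1]
  queue [11] -> pop 11, enqueue [2], visited so far: [44, 30, 1, 11]
  queue [2] -> pop 2, enqueue [3], visited so far: [44, 30, 1, 11, 2]
  queue [3] -> pop 3, enqueue [none], visited so far: [44, 30, 1, 11, 2, 3]
Result: [44, 30, 1, 11, 2, 3]


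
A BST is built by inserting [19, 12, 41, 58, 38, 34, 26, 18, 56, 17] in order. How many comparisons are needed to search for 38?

Search path for 38: 19 -> 41 -> 38
Found: True
Comparisons: 3


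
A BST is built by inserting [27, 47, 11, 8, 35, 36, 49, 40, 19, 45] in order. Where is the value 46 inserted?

Starting tree (level order): [27, 11, 47, 8, 19, 35, 49, None, None, None, None, None, 36, None, None, None, 40, None, 45]
Insertion path: 27 -> 47 -> 35 -> 36 -> 40 -> 45
Result: insert 46 as right child of 45
Final tree (level order): [27, 11, 47, 8, 19, 35, 49, None, None, None, None, None, 36, None, None, None, 40, None, 45, None, 46]


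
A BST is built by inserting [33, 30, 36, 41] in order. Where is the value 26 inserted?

Starting tree (level order): [33, 30, 36, None, None, None, 41]
Insertion path: 33 -> 30
Result: insert 26 as left child of 30
Final tree (level order): [33, 30, 36, 26, None, None, 41]


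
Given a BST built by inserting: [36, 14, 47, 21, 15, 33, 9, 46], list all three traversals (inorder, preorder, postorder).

Tree insertion order: [36, 14, 47, 21, 15, 33, 9, 46]
Tree (level-order array): [36, 14, 47, 9, 21, 46, None, None, None, 15, 33]
Inorder (L, root, R): [9, 14, 15, 21, 33, 36, 46, 47]
Preorder (root, L, R): [36, 14, 9, 21, 15, 33, 47, 46]
Postorder (L, R, root): [9, 15, 33, 21, 14, 46, 47, 36]


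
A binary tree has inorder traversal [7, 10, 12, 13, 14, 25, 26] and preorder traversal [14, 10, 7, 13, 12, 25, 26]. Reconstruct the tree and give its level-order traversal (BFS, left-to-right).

Inorder:  [7, 10, 12, 13, 14, 25, 26]
Preorder: [14, 10, 7, 13, 12, 25, 26]
Algorithm: preorder visits root first, so consume preorder in order;
for each root, split the current inorder slice at that value into
left-subtree inorder and right-subtree inorder, then recurse.
Recursive splits:
  root=14; inorder splits into left=[7, 10, 12, 13], right=[25, 26]
  root=10; inorder splits into left=[7], right=[12, 13]
  root=7; inorder splits into left=[], right=[]
  root=13; inorder splits into left=[12], right=[]
  root=12; inorder splits into left=[], right=[]
  root=25; inorder splits into left=[], right=[26]
  root=26; inorder splits into left=[], right=[]
Reconstructed level-order: [14, 10, 25, 7, 13, 26, 12]


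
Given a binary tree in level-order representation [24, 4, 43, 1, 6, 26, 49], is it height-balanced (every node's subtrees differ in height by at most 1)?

Tree (level-order array): [24, 4, 43, 1, 6, 26, 49]
Definition: a tree is height-balanced if, at every node, |h(left) - h(right)| <= 1 (empty subtree has height -1).
Bottom-up per-node check:
  node 1: h_left=-1, h_right=-1, diff=0 [OK], height=0
  node 6: h_left=-1, h_right=-1, diff=0 [OK], height=0
  node 4: h_left=0, h_right=0, diff=0 [OK], height=1
  node 26: h_left=-1, h_right=-1, diff=0 [OK], height=0
  node 49: h_left=-1, h_right=-1, diff=0 [OK], height=0
  node 43: h_left=0, h_right=0, diff=0 [OK], height=1
  node 24: h_left=1, h_right=1, diff=0 [OK], height=2
All nodes satisfy the balance condition.
Result: Balanced


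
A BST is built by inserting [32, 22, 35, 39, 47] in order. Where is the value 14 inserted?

Starting tree (level order): [32, 22, 35, None, None, None, 39, None, 47]
Insertion path: 32 -> 22
Result: insert 14 as left child of 22
Final tree (level order): [32, 22, 35, 14, None, None, 39, None, None, None, 47]


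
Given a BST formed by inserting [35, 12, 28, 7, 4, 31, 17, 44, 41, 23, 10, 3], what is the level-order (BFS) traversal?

Tree insertion order: [35, 12, 28, 7, 4, 31, 17, 44, 41, 23, 10, 3]
Tree (level-order array): [35, 12, 44, 7, 28, 41, None, 4, 10, 17, 31, None, None, 3, None, None, None, None, 23]
BFS from the root, enqueuing left then right child of each popped node:
  queue [35] -> pop 35, enqueue [12, 44], visited so far: [35]
  queue [12, 44] -> pop 12, enqueue [7, 28], visited so far: [35, 12]
  queue [44, 7, 28] -> pop 44, enqueue [41], visited so far: [35, 12, 44]
  queue [7, 28, 41] -> pop 7, enqueue [4, 10], visited so far: [35, 12, 44, 7]
  queue [28, 41, 4, 10] -> pop 28, enqueue [17, 31], visited so far: [35, 12, 44, 7, 28]
  queue [41, 4, 10, 17, 31] -> pop 41, enqueue [none], visited so far: [35, 12, 44, 7, 28, 41]
  queue [4, 10, 17, 31] -> pop 4, enqueue [3], visited so far: [35, 12, 44, 7, 28, 41, 4]
  queue [10, 17, 31, 3] -> pop 10, enqueue [none], visited so far: [35, 12, 44, 7, 28, 41, 4, 10]
  queue [17, 31, 3] -> pop 17, enqueue [23], visited so far: [35, 12, 44, 7, 28, 41, 4, 10, 17]
  queue [31, 3, 23] -> pop 31, enqueue [none], visited so far: [35, 12, 44, 7, 28, 41, 4, 10, 17, 31]
  queue [3, 23] -> pop 3, enqueue [none], visited so far: [35, 12, 44, 7, 28, 41, 4, 10, 17, 31, 3]
  queue [23] -> pop 23, enqueue [none], visited so far: [35, 12, 44, 7, 28, 41, 4, 10, 17, 31, 3, 23]
Result: [35, 12, 44, 7, 28, 41, 4, 10, 17, 31, 3, 23]
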